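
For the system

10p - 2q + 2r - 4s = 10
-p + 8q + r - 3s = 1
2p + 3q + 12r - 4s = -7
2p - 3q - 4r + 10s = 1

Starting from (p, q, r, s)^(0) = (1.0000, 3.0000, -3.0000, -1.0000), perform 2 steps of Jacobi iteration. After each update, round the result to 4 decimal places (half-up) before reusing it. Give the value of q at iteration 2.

0.4292

Iteration 1:
  p = (10 - (-2)·3.0000 - (2)·-3.0000 - (-4)·-1.0000) / (10) = 1.8000
  q = (1 - (-1)·1.0000 - (1)·-3.0000 - (-3)·-1.0000) / (8) = 0.2500
  r = (-7 - (2)·1.0000 - (3)·3.0000 - (-4)·-1.0000) / (12) = -1.8333
  s = (1 - (2)·1.0000 - (-3)·3.0000 - (-4)·-3.0000) / (10) = -0.4000
Iteration 2:
  p = (10 - (-2)·0.2500 - (2)·-1.8333 - (-4)·-0.4000) / (10) = 1.2567
  q = (1 - (-1)·1.8000 - (1)·-1.8333 - (-3)·-0.4000) / (8) = 0.4292
  r = (-7 - (2)·1.8000 - (3)·0.2500 - (-4)·-0.4000) / (12) = -1.0792
  s = (1 - (2)·1.8000 - (-3)·0.2500 - (-4)·-1.8333) / (10) = -0.9183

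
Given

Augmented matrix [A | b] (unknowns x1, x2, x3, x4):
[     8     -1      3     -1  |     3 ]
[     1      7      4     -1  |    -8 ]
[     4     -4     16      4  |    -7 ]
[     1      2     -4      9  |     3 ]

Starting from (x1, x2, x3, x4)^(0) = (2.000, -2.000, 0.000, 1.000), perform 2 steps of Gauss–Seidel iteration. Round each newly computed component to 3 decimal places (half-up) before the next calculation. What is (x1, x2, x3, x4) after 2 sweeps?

(0.635, -0.645, -0.779, 0.060)

Iteration 1:
  x1 = (3 - (-1)·-2.000 - (3)·0.000 - (-1)·1.000) / (8) = 0.250
  x2 = (-8 - (1)·0.250 - (4)·0.000 - (-1)·1.000) / (7) = -1.036
  x3 = (-7 - (4)·0.250 - (-4)·-1.036 - (4)·1.000) / (16) = -1.009
  x4 = (3 - (1)·0.250 - (2)·-1.036 - (-4)·-1.009) / (9) = 0.087
Iteration 2:
  x1 = (3 - (-1)·-1.036 - (3)·-1.009 - (-1)·0.087) / (8) = 0.635
  x2 = (-8 - (1)·0.635 - (4)·-1.009 - (-1)·0.087) / (7) = -0.645
  x3 = (-7 - (4)·0.635 - (-4)·-0.645 - (4)·0.087) / (16) = -0.779
  x4 = (3 - (1)·0.635 - (2)·-0.645 - (-4)·-0.779) / (9) = 0.060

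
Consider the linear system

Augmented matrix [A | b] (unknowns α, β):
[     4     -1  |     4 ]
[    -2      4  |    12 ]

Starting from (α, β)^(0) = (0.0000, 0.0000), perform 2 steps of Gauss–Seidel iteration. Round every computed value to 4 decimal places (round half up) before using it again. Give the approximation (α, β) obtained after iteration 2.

(1.8750, 3.9375)

Iteration 1:
  α = (4 - (-1)·0.0000) / (4) = 1.0000
  β = (12 - (-2)·1.0000) / (4) = 3.5000
Iteration 2:
  α = (4 - (-1)·3.5000) / (4) = 1.8750
  β = (12 - (-2)·1.8750) / (4) = 3.9375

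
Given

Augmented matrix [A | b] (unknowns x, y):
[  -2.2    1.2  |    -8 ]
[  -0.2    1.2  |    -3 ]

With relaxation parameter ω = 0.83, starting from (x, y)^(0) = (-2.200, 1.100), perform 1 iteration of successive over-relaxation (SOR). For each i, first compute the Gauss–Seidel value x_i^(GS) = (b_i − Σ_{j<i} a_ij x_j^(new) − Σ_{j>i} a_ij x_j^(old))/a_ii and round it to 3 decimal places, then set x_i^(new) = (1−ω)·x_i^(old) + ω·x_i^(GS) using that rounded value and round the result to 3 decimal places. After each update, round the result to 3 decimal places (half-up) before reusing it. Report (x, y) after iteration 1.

(3.142, -1.453)

Iteration 1:
  x: GS value = (-8 - (1.2)·1.100) / (-2.2) = 4.236;  x ← (1−ω)·-2.200 + ω·4.236 = 3.142
  y: GS value = (-3 - (-0.2)·3.142) / (1.2) = -1.976;  y ← (1−ω)·1.100 + ω·-1.976 = -1.453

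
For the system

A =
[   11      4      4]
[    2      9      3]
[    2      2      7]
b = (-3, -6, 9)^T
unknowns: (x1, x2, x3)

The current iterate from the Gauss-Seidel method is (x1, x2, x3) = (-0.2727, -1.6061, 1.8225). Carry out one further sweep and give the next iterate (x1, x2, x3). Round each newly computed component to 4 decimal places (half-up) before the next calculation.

(-0.3514, -1.1961, 1.7279)

One sweep:
  x1 = (-3 - (4)·-1.6061 - (4)·1.8225) / (11) = -0.3514
  x2 = (-6 - (2)·-0.3514 - (3)·1.8225) / (9) = -1.1961
  x3 = (9 - (2)·-0.3514 - (2)·-1.1961) / (7) = 1.7279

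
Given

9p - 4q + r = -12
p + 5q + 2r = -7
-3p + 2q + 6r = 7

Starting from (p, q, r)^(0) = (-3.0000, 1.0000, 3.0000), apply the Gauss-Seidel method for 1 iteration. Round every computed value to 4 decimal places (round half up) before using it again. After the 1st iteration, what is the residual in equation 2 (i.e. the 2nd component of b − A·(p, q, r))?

3.3186

Iteration 1:
  p = (-12 - (-4)·1.0000 - (1)·3.0000) / (9) = -1.2222
  q = (-7 - (1)·-1.2222 - (2)·3.0000) / (5) = -2.3556
  r = (7 - (-3)·-1.2222 - (2)·-2.3556) / (6) = 1.3408
Residual b − A·x = (-11.7634, 3.3186, -0.0002)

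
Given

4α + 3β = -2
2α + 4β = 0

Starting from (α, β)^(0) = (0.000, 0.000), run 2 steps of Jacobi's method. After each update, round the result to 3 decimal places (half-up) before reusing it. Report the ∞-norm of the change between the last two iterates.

0.250

Iteration 1:
  α = (-2 - (3)·0.000) / (4) = -0.500
  β = (0 - (2)·0.000) / (4) = 0.000
Iteration 2:
  α = (-2 - (3)·0.000) / (4) = -0.500
  β = (0 - (2)·-0.500) / (4) = 0.250
Change: (0.000, 0.250) → max |·| = 0.250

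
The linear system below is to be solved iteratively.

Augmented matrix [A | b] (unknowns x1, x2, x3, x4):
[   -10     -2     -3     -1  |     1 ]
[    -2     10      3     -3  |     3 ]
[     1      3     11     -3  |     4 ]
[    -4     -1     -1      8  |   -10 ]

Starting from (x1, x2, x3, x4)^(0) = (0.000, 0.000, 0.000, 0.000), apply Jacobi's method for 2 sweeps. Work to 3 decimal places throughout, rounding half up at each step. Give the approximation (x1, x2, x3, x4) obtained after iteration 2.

Iteration 1:
  x1 = (1 - (-2)·0.000 - (-3)·0.000 - (-1)·0.000) / (-10) = -0.100
  x2 = (3 - (-2)·0.000 - (3)·0.000 - (-3)·0.000) / (10) = 0.300
  x3 = (4 - (1)·0.000 - (3)·0.000 - (-3)·0.000) / (11) = 0.364
  x4 = (-10 - (-4)·0.000 - (-1)·0.000 - (-1)·0.000) / (8) = -1.250
Iteration 2:
  x1 = (1 - (-2)·0.300 - (-3)·0.364 - (-1)·-1.250) / (-10) = -0.144
  x2 = (3 - (-2)·-0.100 - (3)·0.364 - (-3)·-1.250) / (10) = -0.204
  x3 = (4 - (1)·-0.100 - (3)·0.300 - (-3)·-1.250) / (11) = -0.050
  x4 = (-10 - (-4)·-0.100 - (-1)·0.300 - (-1)·0.364) / (8) = -1.217

(-0.144, -0.204, -0.050, -1.217)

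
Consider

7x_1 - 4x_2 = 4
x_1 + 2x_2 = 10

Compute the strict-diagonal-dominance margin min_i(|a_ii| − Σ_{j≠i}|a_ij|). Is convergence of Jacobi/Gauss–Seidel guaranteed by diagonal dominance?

row 1: |7| − (4) = 3
row 2: |2| − (1) = 1
minimum over rows = 1 → strictly diagonally dominant (convergence guaranteed)

1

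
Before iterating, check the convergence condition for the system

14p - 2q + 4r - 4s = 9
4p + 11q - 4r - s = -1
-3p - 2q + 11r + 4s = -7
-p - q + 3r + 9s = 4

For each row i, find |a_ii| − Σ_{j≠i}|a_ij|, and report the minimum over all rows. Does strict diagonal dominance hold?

row 1: |14| − (2+4+4) = 4
row 2: |11| − (4+4+1) = 2
row 3: |11| − (3+2+4) = 2
row 4: |9| − (1+1+3) = 4
minimum over rows = 2 → strictly diagonally dominant (convergence guaranteed)

2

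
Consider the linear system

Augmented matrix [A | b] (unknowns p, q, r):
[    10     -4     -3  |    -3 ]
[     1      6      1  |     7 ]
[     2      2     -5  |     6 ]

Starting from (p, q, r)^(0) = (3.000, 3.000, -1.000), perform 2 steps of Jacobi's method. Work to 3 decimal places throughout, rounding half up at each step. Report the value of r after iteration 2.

Iteration 1:
  p = (-3 - (-4)·3.000 - (-3)·-1.000) / (10) = 0.600
  q = (7 - (1)·3.000 - (1)·-1.000) / (6) = 0.833
  r = (6 - (2)·3.000 - (2)·3.000) / (-5) = 1.200
Iteration 2:
  p = (-3 - (-4)·0.833 - (-3)·1.200) / (10) = 0.393
  q = (7 - (1)·0.600 - (1)·1.200) / (6) = 0.867
  r = (6 - (2)·0.600 - (2)·0.833) / (-5) = -0.627

-0.627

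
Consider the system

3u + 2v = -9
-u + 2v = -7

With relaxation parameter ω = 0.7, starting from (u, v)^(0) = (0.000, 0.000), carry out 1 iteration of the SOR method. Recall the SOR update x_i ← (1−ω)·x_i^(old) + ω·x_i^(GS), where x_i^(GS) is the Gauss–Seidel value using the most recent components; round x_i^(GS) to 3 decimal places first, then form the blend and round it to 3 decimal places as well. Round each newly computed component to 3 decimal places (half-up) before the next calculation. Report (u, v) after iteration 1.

(-2.100, -3.185)

Iteration 1:
  u: GS value = (-9 - (2)·0.000) / (3) = -3.000;  u ← (1−ω)·0.000 + ω·-3.000 = -2.100
  v: GS value = (-7 - (-1)·-2.100) / (2) = -4.550;  v ← (1−ω)·0.000 + ω·-4.550 = -3.185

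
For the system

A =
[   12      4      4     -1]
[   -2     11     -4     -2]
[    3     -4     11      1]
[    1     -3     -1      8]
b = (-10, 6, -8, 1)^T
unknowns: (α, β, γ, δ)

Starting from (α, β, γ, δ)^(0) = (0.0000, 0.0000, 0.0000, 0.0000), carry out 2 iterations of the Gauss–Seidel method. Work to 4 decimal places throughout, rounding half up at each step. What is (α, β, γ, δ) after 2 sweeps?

(-0.8180, 0.3274, -0.4153, 0.2981)

Iteration 1:
  α = (-10 - (4)·0.0000 - (4)·0.0000 - (-1)·0.0000) / (12) = -0.8333
  β = (6 - (-2)·-0.8333 - (-4)·0.0000 - (-2)·0.0000) / (11) = 0.3939
  γ = (-8 - (3)·-0.8333 - (-4)·0.3939 - (1)·0.0000) / (11) = -0.3568
  δ = (1 - (1)·-0.8333 - (-3)·0.3939 - (-1)·-0.3568) / (8) = 0.3323
Iteration 2:
  α = (-10 - (4)·0.3939 - (4)·-0.3568 - (-1)·0.3323) / (12) = -0.8180
  β = (6 - (-2)·-0.8180 - (-4)·-0.3568 - (-2)·0.3323) / (11) = 0.3274
  γ = (-8 - (3)·-0.8180 - (-4)·0.3274 - (1)·0.3323) / (11) = -0.4153
  δ = (1 - (1)·-0.8180 - (-3)·0.3274 - (-1)·-0.4153) / (8) = 0.2981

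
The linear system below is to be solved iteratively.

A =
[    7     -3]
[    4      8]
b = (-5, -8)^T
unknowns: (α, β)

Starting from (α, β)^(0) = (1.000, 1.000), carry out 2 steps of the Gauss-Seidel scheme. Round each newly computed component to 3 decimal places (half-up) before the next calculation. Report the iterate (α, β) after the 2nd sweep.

Iteration 1:
  α = (-5 - (-3)·1.000) / (7) = -0.286
  β = (-8 - (4)·-0.286) / (8) = -0.857
Iteration 2:
  α = (-5 - (-3)·-0.857) / (7) = -1.082
  β = (-8 - (4)·-1.082) / (8) = -0.459

(-1.082, -0.459)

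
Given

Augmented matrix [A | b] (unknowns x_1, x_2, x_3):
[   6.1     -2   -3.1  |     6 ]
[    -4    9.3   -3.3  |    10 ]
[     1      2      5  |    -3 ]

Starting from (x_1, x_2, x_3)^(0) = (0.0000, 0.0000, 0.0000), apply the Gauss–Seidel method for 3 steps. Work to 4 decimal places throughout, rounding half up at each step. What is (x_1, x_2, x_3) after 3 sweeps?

(0.7142, 0.9862, -1.1373)

Iteration 1:
  x_1 = (6 - (-2)·0.0000 - (-3.1)·0.0000) / (6.1) = 0.9836
  x_2 = (10 - (-4)·0.9836 - (-3.3)·0.0000) / (9.3) = 1.4983
  x_3 = (-3 - (1)·0.9836 - (2)·1.4983) / (5) = -1.3960
Iteration 2:
  x_1 = (6 - (-2)·1.4983 - (-3.1)·-1.3960) / (6.1) = 0.7654
  x_2 = (10 - (-4)·0.7654 - (-3.3)·-1.3960) / (9.3) = 0.9091
  x_3 = (-3 - (1)·0.7654 - (2)·0.9091) / (5) = -1.1167
Iteration 3:
  x_1 = (6 - (-2)·0.9091 - (-3.1)·-1.1167) / (6.1) = 0.7142
  x_2 = (10 - (-4)·0.7142 - (-3.3)·-1.1167) / (9.3) = 0.9862
  x_3 = (-3 - (1)·0.7142 - (2)·0.9862) / (5) = -1.1373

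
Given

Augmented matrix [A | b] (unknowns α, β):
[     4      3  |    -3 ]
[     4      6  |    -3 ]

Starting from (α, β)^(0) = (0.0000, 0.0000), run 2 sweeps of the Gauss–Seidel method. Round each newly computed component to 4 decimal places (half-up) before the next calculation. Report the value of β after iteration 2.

0.0000

Iteration 1:
  α = (-3 - (3)·0.0000) / (4) = -0.7500
  β = (-3 - (4)·-0.7500) / (6) = 0.0000
Iteration 2:
  α = (-3 - (3)·0.0000) / (4) = -0.7500
  β = (-3 - (4)·-0.7500) / (6) = 0.0000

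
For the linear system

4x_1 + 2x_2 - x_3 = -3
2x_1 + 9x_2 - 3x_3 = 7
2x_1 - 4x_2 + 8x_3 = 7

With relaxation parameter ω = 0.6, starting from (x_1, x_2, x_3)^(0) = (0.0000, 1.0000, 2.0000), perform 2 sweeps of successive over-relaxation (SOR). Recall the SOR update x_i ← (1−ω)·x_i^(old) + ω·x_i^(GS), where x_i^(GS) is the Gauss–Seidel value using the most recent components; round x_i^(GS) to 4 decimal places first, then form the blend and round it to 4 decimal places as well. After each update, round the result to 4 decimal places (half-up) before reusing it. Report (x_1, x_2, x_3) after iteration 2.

(-0.7594, 1.4567, 1.7921)

Iteration 1:
  x_1: GS value = (-3 - (2)·1.0000 - (-1)·2.0000) / (4) = -0.7500;  x_1 ← (1−ω)·0.0000 + ω·-0.7500 = -0.4500
  x_2: GS value = (7 - (2)·-0.4500 - (-3)·2.0000) / (9) = 1.5444;  x_2 ← (1−ω)·1.0000 + ω·1.5444 = 1.3266
  x_3: GS value = (7 - (2)·-0.4500 - (-4)·1.3266) / (8) = 1.6508;  x_3 ← (1−ω)·2.0000 + ω·1.6508 = 1.7905
Iteration 2:
  x_1: GS value = (-3 - (2)·1.3266 - (-1)·1.7905) / (4) = -0.9657;  x_1 ← (1−ω)·-0.4500 + ω·-0.9657 = -0.7594
  x_2: GS value = (7 - (2)·-0.7594 - (-3)·1.7905) / (9) = 1.5434;  x_2 ← (1−ω)·1.3266 + ω·1.5434 = 1.4567
  x_3: GS value = (7 - (2)·-0.7594 - (-4)·1.4567) / (8) = 1.7932;  x_3 ← (1−ω)·1.7905 + ω·1.7932 = 1.7921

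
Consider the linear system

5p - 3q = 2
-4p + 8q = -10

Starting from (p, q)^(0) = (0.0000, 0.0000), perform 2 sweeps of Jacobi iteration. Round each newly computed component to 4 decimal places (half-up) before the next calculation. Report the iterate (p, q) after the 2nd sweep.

Iteration 1:
  p = (2 - (-3)·0.0000) / (5) = 0.4000
  q = (-10 - (-4)·0.0000) / (8) = -1.2500
Iteration 2:
  p = (2 - (-3)·-1.2500) / (5) = -0.3500
  q = (-10 - (-4)·0.4000) / (8) = -1.0500

(-0.3500, -1.0500)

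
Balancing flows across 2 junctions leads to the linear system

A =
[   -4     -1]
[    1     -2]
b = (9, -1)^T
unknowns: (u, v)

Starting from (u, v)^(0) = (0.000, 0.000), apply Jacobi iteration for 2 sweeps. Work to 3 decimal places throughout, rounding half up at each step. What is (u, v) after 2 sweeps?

(-2.375, -0.625)

Iteration 1:
  u = (9 - (-1)·0.000) / (-4) = -2.250
  v = (-1 - (1)·0.000) / (-2) = 0.500
Iteration 2:
  u = (9 - (-1)·0.500) / (-4) = -2.375
  v = (-1 - (1)·-2.250) / (-2) = -0.625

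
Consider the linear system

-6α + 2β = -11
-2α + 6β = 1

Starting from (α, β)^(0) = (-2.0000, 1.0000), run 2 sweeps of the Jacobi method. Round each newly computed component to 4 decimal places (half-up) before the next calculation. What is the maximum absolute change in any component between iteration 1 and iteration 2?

Iteration 1:
  α = (-11 - (2)·1.0000) / (-6) = 2.1667
  β = (1 - (-2)·-2.0000) / (6) = -0.5000
Iteration 2:
  α = (-11 - (2)·-0.5000) / (-6) = 1.6667
  β = (1 - (-2)·2.1667) / (6) = 0.8889
Change: (-0.5000, 1.3889) → max |·| = 1.3889

1.3889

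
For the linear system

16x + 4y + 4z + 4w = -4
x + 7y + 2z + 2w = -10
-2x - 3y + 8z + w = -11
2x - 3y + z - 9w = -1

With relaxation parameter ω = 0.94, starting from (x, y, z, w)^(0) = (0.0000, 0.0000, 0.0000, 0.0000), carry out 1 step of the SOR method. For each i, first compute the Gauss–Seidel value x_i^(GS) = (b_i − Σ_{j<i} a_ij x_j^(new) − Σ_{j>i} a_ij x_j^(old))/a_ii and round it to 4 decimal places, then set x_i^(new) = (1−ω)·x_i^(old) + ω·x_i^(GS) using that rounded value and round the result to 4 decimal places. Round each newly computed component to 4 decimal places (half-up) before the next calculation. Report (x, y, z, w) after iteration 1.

Iteration 1:
  x: GS value = (-4 - (4)·0.0000 - (4)·0.0000 - (4)·0.0000) / (16) = -0.2500;  x ← (1−ω)·0.0000 + ω·-0.2500 = -0.2350
  y: GS value = (-10 - (1)·-0.2350 - (2)·0.0000 - (2)·0.0000) / (7) = -1.3950;  y ← (1−ω)·0.0000 + ω·-1.3950 = -1.3113
  z: GS value = (-11 - (-2)·-0.2350 - (-3)·-1.3113 - (1)·0.0000) / (8) = -1.9255;  z ← (1−ω)·0.0000 + ω·-1.9255 = -1.8100
  w: GS value = (-1 - (2)·-0.2350 - (-3)·-1.3113 - (1)·-1.8100) / (-9) = 0.2949;  w ← (1−ω)·0.0000 + ω·0.2949 = 0.2772

(-0.2350, -1.3113, -1.8100, 0.2772)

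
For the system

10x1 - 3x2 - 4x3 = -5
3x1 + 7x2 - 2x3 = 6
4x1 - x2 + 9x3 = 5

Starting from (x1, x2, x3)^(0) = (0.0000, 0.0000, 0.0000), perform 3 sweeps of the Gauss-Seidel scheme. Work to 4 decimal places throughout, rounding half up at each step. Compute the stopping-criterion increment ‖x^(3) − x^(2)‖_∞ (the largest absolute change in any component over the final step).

Iteration 1:
  x1 = (-5 - (-3)·0.0000 - (-4)·0.0000) / (10) = -0.5000
  x2 = (6 - (3)·-0.5000 - (-2)·0.0000) / (7) = 1.0714
  x3 = (5 - (4)·-0.5000 - (-1)·1.0714) / (9) = 0.8968
Iteration 2:
  x1 = (-5 - (-3)·1.0714 - (-4)·0.8968) / (10) = 0.1801
  x2 = (6 - (3)·0.1801 - (-2)·0.8968) / (7) = 1.0362
  x3 = (5 - (4)·0.1801 - (-1)·1.0362) / (9) = 0.5906
Iteration 3:
  x1 = (-5 - (-3)·1.0362 - (-4)·0.5906) / (10) = 0.0471
  x2 = (6 - (3)·0.0471 - (-2)·0.5906) / (7) = 1.0057
  x3 = (5 - (4)·0.0471 - (-1)·1.0057) / (9) = 0.6464
Change: (-0.1330, -0.0305, 0.0558) → max |·| = 0.1330

0.1330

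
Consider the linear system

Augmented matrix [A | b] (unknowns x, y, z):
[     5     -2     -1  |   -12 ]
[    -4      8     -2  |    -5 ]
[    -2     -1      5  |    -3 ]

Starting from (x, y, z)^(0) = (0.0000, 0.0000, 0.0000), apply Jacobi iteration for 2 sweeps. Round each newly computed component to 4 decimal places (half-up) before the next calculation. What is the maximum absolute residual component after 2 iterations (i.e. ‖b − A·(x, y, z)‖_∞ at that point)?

Iteration 1:
  x = (-12 - (-2)·0.0000 - (-1)·0.0000) / (5) = -2.4000
  y = (-5 - (-4)·0.0000 - (-2)·0.0000) / (8) = -0.6250
  z = (-3 - (-2)·0.0000 - (-1)·0.0000) / (5) = -0.6000
Iteration 2:
  x = (-12 - (-2)·-0.6250 - (-1)·-0.6000) / (5) = -2.7700
  y = (-5 - (-4)·-2.4000 - (-2)·-0.6000) / (8) = -1.9750
  z = (-3 - (-2)·-2.4000 - (-1)·-0.6250) / (5) = -1.6850
Residual b − A·x = (-3.7850, -3.6500, -2.0900); ∞-norm = 3.7850

3.7850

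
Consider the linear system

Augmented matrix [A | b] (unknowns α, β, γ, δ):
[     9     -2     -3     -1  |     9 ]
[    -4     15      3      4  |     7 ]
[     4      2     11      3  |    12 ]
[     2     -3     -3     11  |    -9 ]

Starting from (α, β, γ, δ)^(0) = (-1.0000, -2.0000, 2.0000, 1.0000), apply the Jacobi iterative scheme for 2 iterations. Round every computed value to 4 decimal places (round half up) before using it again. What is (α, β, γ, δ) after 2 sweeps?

(1.3407, 0.6828, 0.8645, -0.7664)

Iteration 1:
  α = (9 - (-2)·-2.0000 - (-3)·2.0000 - (-1)·1.0000) / (9) = 1.3333
  β = (7 - (-4)·-1.0000 - (3)·2.0000 - (4)·1.0000) / (15) = -0.4667
  γ = (12 - (4)·-1.0000 - (2)·-2.0000 - (3)·1.0000) / (11) = 1.5455
  δ = (-9 - (2)·-1.0000 - (-3)·-2.0000 - (-3)·2.0000) / (11) = -0.6364
Iteration 2:
  α = (9 - (-2)·-0.4667 - (-3)·1.5455 - (-1)·-0.6364) / (9) = 1.3407
  β = (7 - (-4)·1.3333 - (3)·1.5455 - (4)·-0.6364) / (15) = 0.6828
  γ = (12 - (4)·1.3333 - (2)·-0.4667 - (3)·-0.6364) / (11) = 0.8645
  δ = (-9 - (2)·1.3333 - (-3)·-0.4667 - (-3)·1.5455) / (11) = -0.7664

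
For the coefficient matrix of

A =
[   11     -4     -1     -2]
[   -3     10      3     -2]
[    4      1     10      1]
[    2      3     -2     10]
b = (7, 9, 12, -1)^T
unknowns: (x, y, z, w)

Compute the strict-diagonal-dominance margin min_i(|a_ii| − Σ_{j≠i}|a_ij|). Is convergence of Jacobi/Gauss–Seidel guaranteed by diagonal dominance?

2

row 1: |11| − (4+1+2) = 4
row 2: |10| − (3+3+2) = 2
row 3: |10| − (4+1+1) = 4
row 4: |10| − (2+3+2) = 3
minimum over rows = 2 → strictly diagonally dominant (convergence guaranteed)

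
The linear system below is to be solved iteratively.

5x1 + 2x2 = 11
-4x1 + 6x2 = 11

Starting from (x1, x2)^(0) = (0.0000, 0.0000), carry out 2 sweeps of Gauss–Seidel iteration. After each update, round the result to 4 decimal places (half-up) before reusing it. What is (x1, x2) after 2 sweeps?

Iteration 1:
  x1 = (11 - (2)·0.0000) / (5) = 2.2000
  x2 = (11 - (-4)·2.2000) / (6) = 3.3000
Iteration 2:
  x1 = (11 - (2)·3.3000) / (5) = 0.8800
  x2 = (11 - (-4)·0.8800) / (6) = 2.4200

(0.8800, 2.4200)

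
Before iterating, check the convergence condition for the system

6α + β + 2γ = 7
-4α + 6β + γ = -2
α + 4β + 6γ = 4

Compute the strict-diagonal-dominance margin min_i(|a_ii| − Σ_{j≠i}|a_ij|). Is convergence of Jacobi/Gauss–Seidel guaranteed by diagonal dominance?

row 1: |6| − (1+2) = 3
row 2: |6| − (4+1) = 1
row 3: |6| − (1+4) = 1
minimum over rows = 1 → strictly diagonally dominant (convergence guaranteed)

1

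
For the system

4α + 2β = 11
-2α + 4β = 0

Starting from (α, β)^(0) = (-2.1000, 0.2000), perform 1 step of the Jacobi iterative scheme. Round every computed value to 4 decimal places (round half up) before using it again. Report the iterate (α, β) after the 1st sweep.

(2.6500, -1.0500)

Iteration 1:
  α = (11 - (2)·0.2000) / (4) = 2.6500
  β = (0 - (-2)·-2.1000) / (4) = -1.0500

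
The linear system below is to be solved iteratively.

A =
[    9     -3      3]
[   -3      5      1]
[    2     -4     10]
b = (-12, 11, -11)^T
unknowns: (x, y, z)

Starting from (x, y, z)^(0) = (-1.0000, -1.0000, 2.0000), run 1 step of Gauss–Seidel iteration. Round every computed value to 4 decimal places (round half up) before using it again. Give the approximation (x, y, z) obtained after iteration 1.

(-2.3333, 0.4000, -0.4733)

Iteration 1:
  x = (-12 - (-3)·-1.0000 - (3)·2.0000) / (9) = -2.3333
  y = (11 - (-3)·-2.3333 - (1)·2.0000) / (5) = 0.4000
  z = (-11 - (2)·-2.3333 - (-4)·0.4000) / (10) = -0.4733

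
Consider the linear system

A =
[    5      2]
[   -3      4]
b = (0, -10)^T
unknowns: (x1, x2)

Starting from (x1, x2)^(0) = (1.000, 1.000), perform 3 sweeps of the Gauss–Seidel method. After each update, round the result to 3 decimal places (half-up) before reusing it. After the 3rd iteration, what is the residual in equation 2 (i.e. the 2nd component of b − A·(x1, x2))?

0.000

Iteration 1:
  x1 = (0 - (2)·1.000) / (5) = -0.400
  x2 = (-10 - (-3)·-0.400) / (4) = -2.800
Iteration 2:
  x1 = (0 - (2)·-2.800) / (5) = 1.120
  x2 = (-10 - (-3)·1.120) / (4) = -1.660
Iteration 3:
  x1 = (0 - (2)·-1.660) / (5) = 0.664
  x2 = (-10 - (-3)·0.664) / (4) = -2.002
Residual b − A·x = (0.684, 0.000)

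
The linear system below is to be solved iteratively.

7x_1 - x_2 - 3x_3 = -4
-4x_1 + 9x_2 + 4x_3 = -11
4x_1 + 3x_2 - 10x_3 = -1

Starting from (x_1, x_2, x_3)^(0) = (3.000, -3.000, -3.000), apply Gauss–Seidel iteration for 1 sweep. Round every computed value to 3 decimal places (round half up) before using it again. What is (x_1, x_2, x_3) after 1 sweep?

Iteration 1:
  x_1 = (-4 - (-1)·-3.000 - (-3)·-3.000) / (7) = -2.286
  x_2 = (-11 - (-4)·-2.286 - (4)·-3.000) / (9) = -0.905
  x_3 = (-1 - (4)·-2.286 - (3)·-0.905) / (-10) = -1.086

(-2.286, -0.905, -1.086)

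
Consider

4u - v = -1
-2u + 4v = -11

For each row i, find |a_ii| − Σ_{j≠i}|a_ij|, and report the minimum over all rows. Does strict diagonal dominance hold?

2

row 1: |4| − (1) = 3
row 2: |4| − (2) = 2
minimum over rows = 2 → strictly diagonally dominant (convergence guaranteed)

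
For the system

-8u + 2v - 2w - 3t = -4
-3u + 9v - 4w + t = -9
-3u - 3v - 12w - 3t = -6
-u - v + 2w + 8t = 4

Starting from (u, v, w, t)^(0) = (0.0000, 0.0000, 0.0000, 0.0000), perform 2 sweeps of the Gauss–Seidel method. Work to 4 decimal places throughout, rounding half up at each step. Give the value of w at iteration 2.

0.6062

Iteration 1:
  u = (-4 - (2)·0.0000 - (-2)·0.0000 - (-3)·0.0000) / (-8) = 0.5000
  v = (-9 - (-3)·0.5000 - (-4)·0.0000 - (1)·0.0000) / (9) = -0.8333
  w = (-6 - (-3)·0.5000 - (-3)·-0.8333 - (-3)·0.0000) / (-12) = 0.5833
  t = (4 - (-1)·0.5000 - (-1)·-0.8333 - (2)·0.5833) / (8) = 0.3125
Iteration 2:
  u = (-4 - (2)·-0.8333 - (-2)·0.5833 - (-3)·0.3125) / (-8) = 0.0287
  v = (-9 - (-3)·0.0287 - (-4)·0.5833 - (1)·0.3125) / (9) = -0.7659
  w = (-6 - (-3)·0.0287 - (-3)·-0.7659 - (-3)·0.3125) / (-12) = 0.6062
  t = (4 - (-1)·0.0287 - (-1)·-0.7659 - (2)·0.6062) / (8) = 0.2563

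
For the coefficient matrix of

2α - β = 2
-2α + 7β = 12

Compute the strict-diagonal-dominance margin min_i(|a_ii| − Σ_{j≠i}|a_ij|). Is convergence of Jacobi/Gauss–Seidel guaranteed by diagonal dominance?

1

row 1: |2| − (1) = 1
row 2: |7| − (2) = 5
minimum over rows = 1 → strictly diagonally dominant (convergence guaranteed)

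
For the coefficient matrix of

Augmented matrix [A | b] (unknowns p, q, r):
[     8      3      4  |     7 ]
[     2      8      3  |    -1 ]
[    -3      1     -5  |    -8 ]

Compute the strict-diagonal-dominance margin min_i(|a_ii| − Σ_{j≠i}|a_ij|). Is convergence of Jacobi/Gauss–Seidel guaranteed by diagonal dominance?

row 1: |8| − (3+4) = 1
row 2: |8| − (2+3) = 3
row 3: |-5| − (3+1) = 1
minimum over rows = 1 → strictly diagonally dominant (convergence guaranteed)

1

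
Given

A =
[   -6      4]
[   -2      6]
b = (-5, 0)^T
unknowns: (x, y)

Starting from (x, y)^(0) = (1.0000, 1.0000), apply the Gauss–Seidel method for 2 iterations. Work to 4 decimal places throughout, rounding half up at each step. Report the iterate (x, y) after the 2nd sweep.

Iteration 1:
  x = (-5 - (4)·1.0000) / (-6) = 1.5000
  y = (0 - (-2)·1.5000) / (6) = 0.5000
Iteration 2:
  x = (-5 - (4)·0.5000) / (-6) = 1.1667
  y = (0 - (-2)·1.1667) / (6) = 0.3889

(1.1667, 0.3889)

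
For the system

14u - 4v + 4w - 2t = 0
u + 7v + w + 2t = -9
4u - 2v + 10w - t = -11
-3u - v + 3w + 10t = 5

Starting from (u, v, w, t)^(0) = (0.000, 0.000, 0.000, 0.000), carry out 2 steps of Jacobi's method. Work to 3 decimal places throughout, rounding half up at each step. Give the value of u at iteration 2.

0.018

Iteration 1:
  u = (0 - (-4)·0.000 - (4)·0.000 - (-2)·0.000) / (14) = 0.000
  v = (-9 - (1)·0.000 - (1)·0.000 - (2)·0.000) / (7) = -1.286
  w = (-11 - (4)·0.000 - (-2)·0.000 - (-1)·0.000) / (10) = -1.100
  t = (5 - (-3)·0.000 - (-1)·0.000 - (3)·0.000) / (10) = 0.500
Iteration 2:
  u = (0 - (-4)·-1.286 - (4)·-1.100 - (-2)·0.500) / (14) = 0.018
  v = (-9 - (1)·0.000 - (1)·-1.100 - (2)·0.500) / (7) = -1.271
  w = (-11 - (4)·0.000 - (-2)·-1.286 - (-1)·0.500) / (10) = -1.307
  t = (5 - (-3)·0.000 - (-1)·-1.286 - (3)·-1.100) / (10) = 0.701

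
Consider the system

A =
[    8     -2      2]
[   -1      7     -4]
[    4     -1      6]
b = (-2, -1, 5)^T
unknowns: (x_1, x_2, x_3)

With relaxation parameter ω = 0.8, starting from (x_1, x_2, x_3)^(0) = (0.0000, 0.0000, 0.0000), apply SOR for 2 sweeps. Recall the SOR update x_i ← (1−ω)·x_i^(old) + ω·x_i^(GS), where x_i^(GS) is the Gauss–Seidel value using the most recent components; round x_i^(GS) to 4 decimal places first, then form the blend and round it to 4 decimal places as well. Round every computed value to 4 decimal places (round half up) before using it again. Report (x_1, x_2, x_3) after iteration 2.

Iteration 1:
  x_1: GS value = (-2 - (-2)·0.0000 - (2)·0.0000) / (8) = -0.2500;  x_1 ← (1−ω)·0.0000 + ω·-0.2500 = -0.2000
  x_2: GS value = (-1 - (-1)·-0.2000 - (-4)·0.0000) / (7) = -0.1714;  x_2 ← (1−ω)·0.0000 + ω·-0.1714 = -0.1371
  x_3: GS value = (5 - (4)·-0.2000 - (-1)·-0.1371) / (6) = 0.9438;  x_3 ← (1−ω)·0.0000 + ω·0.9438 = 0.7550
Iteration 2:
  x_1: GS value = (-2 - (-2)·-0.1371 - (2)·0.7550) / (8) = -0.4730;  x_1 ← (1−ω)·-0.2000 + ω·-0.4730 = -0.4184
  x_2: GS value = (-1 - (-1)·-0.4184 - (-4)·0.7550) / (7) = 0.2288;  x_2 ← (1−ω)·-0.1371 + ω·0.2288 = 0.1556
  x_3: GS value = (5 - (4)·-0.4184 - (-1)·0.1556) / (6) = 1.1382;  x_3 ← (1−ω)·0.7550 + ω·1.1382 = 1.0616

(-0.4184, 0.1556, 1.0616)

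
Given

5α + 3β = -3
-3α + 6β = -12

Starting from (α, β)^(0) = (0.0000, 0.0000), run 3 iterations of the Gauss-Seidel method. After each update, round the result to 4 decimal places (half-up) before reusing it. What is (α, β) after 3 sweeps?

Iteration 1:
  α = (-3 - (3)·0.0000) / (5) = -0.6000
  β = (-12 - (-3)·-0.6000) / (6) = -2.3000
Iteration 2:
  α = (-3 - (3)·-2.3000) / (5) = 0.7800
  β = (-12 - (-3)·0.7800) / (6) = -1.6100
Iteration 3:
  α = (-3 - (3)·-1.6100) / (5) = 0.3660
  β = (-12 - (-3)·0.3660) / (6) = -1.8170

(0.3660, -1.8170)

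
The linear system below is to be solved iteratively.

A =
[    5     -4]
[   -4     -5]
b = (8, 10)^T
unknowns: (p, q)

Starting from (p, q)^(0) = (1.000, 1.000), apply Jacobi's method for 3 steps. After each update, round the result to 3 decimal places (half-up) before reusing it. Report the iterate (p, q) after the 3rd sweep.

Iteration 1:
  p = (8 - (-4)·1.000) / (5) = 2.400
  q = (10 - (-4)·1.000) / (-5) = -2.800
Iteration 2:
  p = (8 - (-4)·-2.800) / (5) = -0.640
  q = (10 - (-4)·2.400) / (-5) = -3.920
Iteration 3:
  p = (8 - (-4)·-3.920) / (5) = -1.536
  q = (10 - (-4)·-0.640) / (-5) = -1.488

(-1.536, -1.488)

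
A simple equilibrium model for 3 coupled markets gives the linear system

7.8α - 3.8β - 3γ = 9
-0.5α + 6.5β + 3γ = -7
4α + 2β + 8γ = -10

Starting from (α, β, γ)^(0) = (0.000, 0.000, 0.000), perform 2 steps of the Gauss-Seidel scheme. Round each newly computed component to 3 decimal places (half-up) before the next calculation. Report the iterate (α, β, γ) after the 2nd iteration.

Iteration 1:
  α = (9 - (-3.8)·0.000 - (-3)·0.000) / (7.8) = 1.154
  β = (-7 - (-0.5)·1.154 - (3)·0.000) / (6.5) = -0.988
  γ = (-10 - (4)·1.154 - (2)·-0.988) / (8) = -1.580
Iteration 2:
  α = (9 - (-3.8)·-0.988 - (-3)·-1.580) / (7.8) = 0.065
  β = (-7 - (-0.5)·0.065 - (3)·-1.580) / (6.5) = -0.343
  γ = (-10 - (4)·0.065 - (2)·-0.343) / (8) = -1.197

(0.065, -0.343, -1.197)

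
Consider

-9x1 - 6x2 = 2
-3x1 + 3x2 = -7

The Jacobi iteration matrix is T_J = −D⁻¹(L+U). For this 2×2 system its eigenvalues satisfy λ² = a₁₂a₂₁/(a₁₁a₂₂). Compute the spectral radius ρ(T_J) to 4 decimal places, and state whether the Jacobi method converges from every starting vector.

a₁₂a₂₁/(a₁₁a₂₂) = (-6)·(-3) / ((-9)·(3)) = -0.666667
ρ = √|-0.666667| = √0.666667 = 0.8165
ρ < 1, so Jacobi converges

0.8165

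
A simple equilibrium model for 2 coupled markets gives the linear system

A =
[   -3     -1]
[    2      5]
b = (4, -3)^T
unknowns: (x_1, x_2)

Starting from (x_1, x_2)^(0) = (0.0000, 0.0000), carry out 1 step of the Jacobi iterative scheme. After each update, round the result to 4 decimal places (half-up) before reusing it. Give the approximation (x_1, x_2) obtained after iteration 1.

(-1.3333, -0.6000)

Iteration 1:
  x_1 = (4 - (-1)·0.0000) / (-3) = -1.3333
  x_2 = (-3 - (2)·0.0000) / (5) = -0.6000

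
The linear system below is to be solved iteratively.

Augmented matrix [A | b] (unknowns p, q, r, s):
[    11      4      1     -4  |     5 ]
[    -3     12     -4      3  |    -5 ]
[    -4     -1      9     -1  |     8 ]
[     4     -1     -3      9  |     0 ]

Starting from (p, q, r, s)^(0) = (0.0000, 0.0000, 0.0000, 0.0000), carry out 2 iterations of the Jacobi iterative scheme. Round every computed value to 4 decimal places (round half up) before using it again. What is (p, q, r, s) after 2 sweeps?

Iteration 1:
  p = (5 - (4)·0.0000 - (1)·0.0000 - (-4)·0.0000) / (11) = 0.4545
  q = (-5 - (-3)·0.0000 - (-4)·0.0000 - (3)·0.0000) / (12) = -0.4167
  r = (8 - (-4)·0.0000 - (-1)·0.0000 - (-1)·0.0000) / (9) = 0.8889
  s = (0 - (4)·0.0000 - (-1)·0.0000 - (-3)·0.0000) / (9) = 0.0000
Iteration 2:
  p = (5 - (4)·-0.4167 - (1)·0.8889 - (-4)·0.0000) / (11) = 0.5253
  q = (-5 - (-3)·0.4545 - (-4)·0.8889 - (3)·0.0000) / (12) = -0.0067
  r = (8 - (-4)·0.4545 - (-1)·-0.4167 - (-1)·0.0000) / (9) = 1.0446
  s = (0 - (4)·0.4545 - (-1)·-0.4167 - (-3)·0.8889) / (9) = 0.0480

(0.5253, -0.0067, 1.0446, 0.0480)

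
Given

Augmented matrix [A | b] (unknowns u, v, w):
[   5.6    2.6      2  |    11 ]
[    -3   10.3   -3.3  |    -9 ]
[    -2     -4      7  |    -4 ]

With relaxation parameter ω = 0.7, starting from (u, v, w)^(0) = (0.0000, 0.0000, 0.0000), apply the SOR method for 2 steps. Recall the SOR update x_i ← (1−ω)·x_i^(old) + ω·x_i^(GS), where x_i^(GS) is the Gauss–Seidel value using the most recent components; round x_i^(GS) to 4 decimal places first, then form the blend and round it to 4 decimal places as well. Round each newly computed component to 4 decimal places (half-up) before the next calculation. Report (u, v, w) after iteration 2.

Iteration 1:
  u: GS value = (11 - (2.6)·0.0000 - (2)·0.0000) / (5.6) = 1.9643;  u ← (1−ω)·0.0000 + ω·1.9643 = 1.3750
  v: GS value = (-9 - (-3)·1.3750 - (-3.3)·0.0000) / (10.3) = -0.4733;  v ← (1−ω)·0.0000 + ω·-0.4733 = -0.3313
  w: GS value = (-4 - (-2)·1.3750 - (-4)·-0.3313) / (7) = -0.3679;  w ← (1−ω)·0.0000 + ω·-0.3679 = -0.2575
Iteration 2:
  u: GS value = (11 - (2.6)·-0.3313 - (2)·-0.2575) / (5.6) = 2.2101;  u ← (1−ω)·1.3750 + ω·2.2101 = 1.9596
  v: GS value = (-9 - (-3)·1.9596 - (-3.3)·-0.2575) / (10.3) = -0.3855;  v ← (1−ω)·-0.3313 + ω·-0.3855 = -0.3692
  w: GS value = (-4 - (-2)·1.9596 - (-4)·-0.3692) / (7) = -0.2225;  w ← (1−ω)·-0.2575 + ω·-0.2225 = -0.2330

(1.9596, -0.3692, -0.2330)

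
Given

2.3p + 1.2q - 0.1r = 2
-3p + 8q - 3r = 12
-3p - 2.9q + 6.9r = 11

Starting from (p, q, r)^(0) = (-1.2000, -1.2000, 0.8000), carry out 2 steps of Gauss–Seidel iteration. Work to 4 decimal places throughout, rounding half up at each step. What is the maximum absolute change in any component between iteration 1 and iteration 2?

1.7578

Iteration 1:
  p = (2 - (1.2)·-1.2000 - (-0.1)·0.8000) / (2.3) = 1.5304
  q = (12 - (-3)·1.5304 - (-3)·0.8000) / (8) = 2.3739
  r = (11 - (-3)·1.5304 - (-2.9)·2.3739) / (6.9) = 3.2573
Iteration 2:
  p = (2 - (1.2)·2.3739 - (-0.1)·3.2573) / (2.3) = -0.2274
  q = (12 - (-3)·-0.2274 - (-3)·3.2573) / (8) = 2.6362
  r = (11 - (-3)·-0.2274 - (-2.9)·2.6362) / (6.9) = 2.6033
Change: (-1.7578, 0.2623, -0.6540) → max |·| = 1.7578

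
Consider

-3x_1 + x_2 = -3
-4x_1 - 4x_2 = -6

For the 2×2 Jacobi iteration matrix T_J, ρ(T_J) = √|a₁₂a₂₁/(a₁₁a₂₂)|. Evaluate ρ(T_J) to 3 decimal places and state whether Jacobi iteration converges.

0.577

a₁₂a₂₁/(a₁₁a₂₂) = (1)·(-4) / ((-3)·(-4)) = -0.333333
ρ = √|-0.333333| = √0.333333 = 0.577
ρ < 1, so Jacobi converges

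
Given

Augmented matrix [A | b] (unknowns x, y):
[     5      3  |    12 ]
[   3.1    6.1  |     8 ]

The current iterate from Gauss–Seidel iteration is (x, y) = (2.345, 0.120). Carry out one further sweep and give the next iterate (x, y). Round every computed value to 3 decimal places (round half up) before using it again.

(2.328, 0.128)

One sweep:
  x = (12 - (3)·0.120) / (5) = 2.328
  y = (8 - (3.1)·2.328) / (6.1) = 0.128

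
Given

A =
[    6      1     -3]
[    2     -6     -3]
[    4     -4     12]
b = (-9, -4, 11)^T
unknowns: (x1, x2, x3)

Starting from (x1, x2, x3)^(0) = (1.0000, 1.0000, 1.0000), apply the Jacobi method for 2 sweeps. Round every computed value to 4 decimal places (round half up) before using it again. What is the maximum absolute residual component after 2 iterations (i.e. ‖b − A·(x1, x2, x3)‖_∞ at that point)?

2.8888

Iteration 1:
  x1 = (-9 - (1)·1.0000 - (-3)·1.0000) / (6) = -1.1667
  x2 = (-4 - (2)·1.0000 - (-3)·1.0000) / (-6) = 0.5000
  x3 = (11 - (4)·1.0000 - (-4)·1.0000) / (12) = 0.9167
Iteration 2:
  x1 = (-9 - (1)·0.5000 - (-3)·0.9167) / (6) = -1.1250
  x2 = (-4 - (2)·-1.1667 - (-3)·0.9167) / (-6) = -0.1806
  x3 = (11 - (4)·-1.1667 - (-4)·0.5000) / (12) = 1.4722
Residual b − A·x = (2.3472, 1.5830, -2.8888); ∞-norm = 2.8888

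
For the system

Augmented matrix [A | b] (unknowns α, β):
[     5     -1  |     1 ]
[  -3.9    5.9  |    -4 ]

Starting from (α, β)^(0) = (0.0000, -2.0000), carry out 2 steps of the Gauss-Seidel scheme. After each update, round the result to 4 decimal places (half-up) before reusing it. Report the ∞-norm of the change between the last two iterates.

0.2380

Iteration 1:
  α = (1 - (-1)·-2.0000) / (5) = -0.2000
  β = (-4 - (-3.9)·-0.2000) / (5.9) = -0.8102
Iteration 2:
  α = (1 - (-1)·-0.8102) / (5) = 0.0380
  β = (-4 - (-3.9)·0.0380) / (5.9) = -0.6528
Change: (0.2380, 0.1574) → max |·| = 0.2380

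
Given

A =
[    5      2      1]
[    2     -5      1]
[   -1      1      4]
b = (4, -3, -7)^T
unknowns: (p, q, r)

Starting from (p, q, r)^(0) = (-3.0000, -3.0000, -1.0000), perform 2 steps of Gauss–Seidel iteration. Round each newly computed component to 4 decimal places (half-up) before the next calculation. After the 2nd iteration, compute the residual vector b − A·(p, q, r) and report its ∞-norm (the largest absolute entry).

Iteration 1:
  p = (4 - (2)·-3.0000 - (1)·-1.0000) / (5) = 2.2000
  q = (-3 - (2)·2.2000 - (1)·-1.0000) / (-5) = 1.2800
  r = (-7 - (-1)·2.2000 - (1)·1.2800) / (4) = -1.5200
Iteration 2:
  p = (4 - (2)·1.2800 - (1)·-1.5200) / (5) = 0.5920
  q = (-3 - (2)·0.5920 - (1)·-1.5200) / (-5) = 0.5328
  r = (-7 - (-1)·0.5920 - (1)·0.5328) / (4) = -1.7352
Residual b − A·x = (1.7096, 0.2152, 0.0000); ∞-norm = 1.7096

1.7096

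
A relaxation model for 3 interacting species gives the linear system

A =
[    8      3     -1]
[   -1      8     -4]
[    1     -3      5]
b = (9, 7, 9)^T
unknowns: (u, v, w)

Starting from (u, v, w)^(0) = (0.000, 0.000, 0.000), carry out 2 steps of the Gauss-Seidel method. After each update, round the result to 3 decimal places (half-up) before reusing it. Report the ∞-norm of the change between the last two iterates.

Iteration 1:
  u = (9 - (3)·0.000 - (-1)·0.000) / (8) = 1.125
  v = (7 - (-1)·1.125 - (-4)·0.000) / (8) = 1.016
  w = (9 - (1)·1.125 - (-3)·1.016) / (5) = 2.185
Iteration 2:
  u = (9 - (3)·1.016 - (-1)·2.185) / (8) = 1.017
  v = (7 - (-1)·1.017 - (-4)·2.185) / (8) = 2.095
  w = (9 - (1)·1.017 - (-3)·2.095) / (5) = 2.854
Change: (-0.108, 1.079, 0.669) → max |·| = 1.079

1.079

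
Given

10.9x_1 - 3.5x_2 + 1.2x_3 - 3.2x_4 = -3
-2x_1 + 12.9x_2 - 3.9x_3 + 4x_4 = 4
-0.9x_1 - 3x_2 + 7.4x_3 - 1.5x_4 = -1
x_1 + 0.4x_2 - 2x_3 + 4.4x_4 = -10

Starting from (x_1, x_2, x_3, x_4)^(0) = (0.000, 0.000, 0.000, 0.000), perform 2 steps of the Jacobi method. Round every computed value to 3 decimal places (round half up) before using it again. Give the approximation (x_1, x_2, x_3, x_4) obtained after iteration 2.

(-0.828, 0.931, -0.504, -2.300)

Iteration 1:
  x_1 = (-3 - (-3.5)·0.000 - (1.2)·0.000 - (-3.2)·0.000) / (10.9) = -0.275
  x_2 = (4 - (-2)·0.000 - (-3.9)·0.000 - (4)·0.000) / (12.9) = 0.310
  x_3 = (-1 - (-0.9)·0.000 - (-3)·0.000 - (-1.5)·0.000) / (7.4) = -0.135
  x_4 = (-10 - (1)·0.000 - (0.4)·0.000 - (-2)·0.000) / (4.4) = -2.273
Iteration 2:
  x_1 = (-3 - (-3.5)·0.310 - (1.2)·-0.135 - (-3.2)·-2.273) / (10.9) = -0.828
  x_2 = (4 - (-2)·-0.275 - (-3.9)·-0.135 - (4)·-2.273) / (12.9) = 0.931
  x_3 = (-1 - (-0.9)·-0.275 - (-3)·0.310 - (-1.5)·-2.273) / (7.4) = -0.504
  x_4 = (-10 - (1)·-0.275 - (0.4)·0.310 - (-2)·-0.135) / (4.4) = -2.300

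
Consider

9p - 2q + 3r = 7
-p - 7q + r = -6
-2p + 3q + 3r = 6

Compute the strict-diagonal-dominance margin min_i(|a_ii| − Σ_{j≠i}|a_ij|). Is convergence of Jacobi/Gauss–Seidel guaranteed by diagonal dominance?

row 1: |9| − (2+3) = 4
row 2: |-7| − (1+1) = 5
row 3: |3| − (2+3) = -2
minimum over rows = -2 → not strictly diagonally dominant

-2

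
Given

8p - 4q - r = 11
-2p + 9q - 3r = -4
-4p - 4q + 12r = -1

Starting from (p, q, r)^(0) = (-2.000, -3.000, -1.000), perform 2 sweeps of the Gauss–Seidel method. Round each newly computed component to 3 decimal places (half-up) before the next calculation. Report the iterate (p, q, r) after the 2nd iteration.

Iteration 1:
  p = (11 - (-4)·-3.000 - (-1)·-1.000) / (8) = -0.250
  q = (-4 - (-2)·-0.250 - (-3)·-1.000) / (9) = -0.833
  r = (-1 - (-4)·-0.250 - (-4)·-0.833) / (12) = -0.444
Iteration 2:
  p = (11 - (-4)·-0.833 - (-1)·-0.444) / (8) = 0.903
  q = (-4 - (-2)·0.903 - (-3)·-0.444) / (9) = -0.392
  r = (-1 - (-4)·0.903 - (-4)·-0.392) / (12) = 0.087

(0.903, -0.392, 0.087)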